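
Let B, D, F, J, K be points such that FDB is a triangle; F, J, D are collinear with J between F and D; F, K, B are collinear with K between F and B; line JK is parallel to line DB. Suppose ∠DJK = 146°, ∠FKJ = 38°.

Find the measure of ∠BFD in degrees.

1. ∠FJK = 34°  [linear pair at J on FD]
2. ∠JFK = 108°  [△FJK]
3. ∠BFD = 108°  [J on FD, K on FB]

∠BFD = 108°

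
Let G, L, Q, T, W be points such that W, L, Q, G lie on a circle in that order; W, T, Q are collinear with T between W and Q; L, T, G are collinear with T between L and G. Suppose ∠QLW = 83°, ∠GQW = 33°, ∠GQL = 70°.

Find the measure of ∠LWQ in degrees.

∠LWQ = 60°

1. ∠GLW = 33°  [same arc WG]
2. ∠GWL = 110°  [cyclic WLQG, opposite ∠W+∠Q]
3. ∠LGW = 37°  [△WLG]
4. ∠LQW = 37°  [same arc WL]
5. ∠LWQ = 60°  [△WLQ]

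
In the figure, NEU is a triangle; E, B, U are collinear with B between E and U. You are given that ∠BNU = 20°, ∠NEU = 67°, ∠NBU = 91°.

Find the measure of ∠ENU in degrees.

∠ENU = 44°

1. ∠BUN = 69°  [△NBU]
2. ∠EUN = 69°  [B on ray UE]
3. ∠ENU = 44°  [△NEU]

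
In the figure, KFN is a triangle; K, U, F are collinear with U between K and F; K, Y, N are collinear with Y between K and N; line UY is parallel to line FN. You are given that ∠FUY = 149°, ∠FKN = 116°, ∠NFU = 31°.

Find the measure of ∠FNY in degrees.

1. ∠KFN = 31°  [U on ray FK]
2. ∠FNK = 33°  [△KFN]
3. ∠FNY = 33°  [Y on ray NK]

∠FNY = 33°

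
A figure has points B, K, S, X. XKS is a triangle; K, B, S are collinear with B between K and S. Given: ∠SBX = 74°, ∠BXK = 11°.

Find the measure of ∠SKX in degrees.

1. ∠KBX = 106°  [linear pair at B on KS]
2. ∠BKX = 63°  [△XKB]
3. ∠SKX = 63°  [B on ray KS]

∠SKX = 63°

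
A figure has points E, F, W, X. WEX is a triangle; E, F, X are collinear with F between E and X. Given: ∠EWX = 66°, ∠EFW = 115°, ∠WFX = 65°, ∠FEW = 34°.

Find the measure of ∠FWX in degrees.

∠FWX = 35°

1. ∠WEX = 34°  [F on ray EX]
2. ∠EXW = 80°  [△WEX]
3. ∠FXW = 80°  [F on ray XE]
4. ∠FWX = 35°  [△WFX]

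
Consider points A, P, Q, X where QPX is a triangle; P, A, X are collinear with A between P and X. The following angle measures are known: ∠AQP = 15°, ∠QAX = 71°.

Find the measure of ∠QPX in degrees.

1. ∠PAQ = 109°  [linear pair at A on PX]
2. ∠APQ = 56°  [△QPA]
3. ∠QPX = 56°  [A on ray PX]

∠QPX = 56°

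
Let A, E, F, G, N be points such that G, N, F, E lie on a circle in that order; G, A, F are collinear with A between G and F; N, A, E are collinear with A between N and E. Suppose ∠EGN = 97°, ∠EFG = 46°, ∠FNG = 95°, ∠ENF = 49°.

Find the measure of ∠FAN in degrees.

1. ∠ENG = 46°  [same arc GE]
2. ∠EGF = 49°  [same arc FE]
3. ∠GEN = 37°  [△GNE]
4. ∠EAG = 94°  [△GAE]
5. ∠FAN = 94°  [vertical angles at A]

∠FAN = 94°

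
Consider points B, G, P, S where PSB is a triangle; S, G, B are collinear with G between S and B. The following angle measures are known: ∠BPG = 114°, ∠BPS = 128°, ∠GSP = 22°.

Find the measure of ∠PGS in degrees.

1. ∠BSP = 22°  [G on ray SB]
2. ∠PBS = 30°  [△PSB]
3. ∠GBP = 30°  [G on ray BS]
4. ∠BGP = 36°  [△PGB]
5. ∠PGS = 144°  [linear pair at G on SB]

∠PGS = 144°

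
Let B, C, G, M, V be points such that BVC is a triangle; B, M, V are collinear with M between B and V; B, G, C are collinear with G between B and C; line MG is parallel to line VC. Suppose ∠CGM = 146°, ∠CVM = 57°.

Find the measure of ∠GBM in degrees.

∠GBM = 89°

1. ∠BGM = 34°  [linear pair at G on BC]
2. ∠BVC = 57°  [M on ray VB]
3. ∠BCV = 34°  [MG∥VC, corresponding at G]
4. ∠CBV = 89°  [△BVC]
5. ∠GBM = 89°  [M on BV, G on BC]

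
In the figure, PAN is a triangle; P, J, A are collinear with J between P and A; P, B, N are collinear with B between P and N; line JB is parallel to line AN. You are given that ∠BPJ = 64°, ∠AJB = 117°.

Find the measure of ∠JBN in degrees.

1. ∠BJP = 63°  [linear pair at J on PA]
2. ∠JBP = 53°  [△PJB]
3. ∠JBN = 127°  [linear pair at B on PN]

∠JBN = 127°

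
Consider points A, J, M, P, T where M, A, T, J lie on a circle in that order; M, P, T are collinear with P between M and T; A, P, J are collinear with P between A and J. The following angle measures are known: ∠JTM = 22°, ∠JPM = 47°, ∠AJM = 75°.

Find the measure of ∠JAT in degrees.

1. ∠APT = 47°  [vertical angles at P]
2. ∠ATM = 75°  [same arc MA]
3. ∠JAT = 58°  [△APT]

∠JAT = 58°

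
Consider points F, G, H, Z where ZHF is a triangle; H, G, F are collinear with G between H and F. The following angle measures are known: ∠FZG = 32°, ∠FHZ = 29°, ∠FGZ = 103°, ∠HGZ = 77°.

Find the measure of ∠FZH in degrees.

1. ∠GFZ = 45°  [△ZGF]
2. ∠HFZ = 45°  [G on ray FH]
3. ∠FZH = 106°  [△ZHF]

∠FZH = 106°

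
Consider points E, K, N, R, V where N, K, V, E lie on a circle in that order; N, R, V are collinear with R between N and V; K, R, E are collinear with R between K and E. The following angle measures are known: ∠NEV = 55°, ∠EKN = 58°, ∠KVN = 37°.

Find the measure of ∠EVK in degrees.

∠EVK = 95°

1. ∠KEN = 37°  [same arc NK]
2. ∠ENK = 85°  [△NKE]
3. ∠EVK = 95°  [cyclic NKVE, opposite ∠N+∠V]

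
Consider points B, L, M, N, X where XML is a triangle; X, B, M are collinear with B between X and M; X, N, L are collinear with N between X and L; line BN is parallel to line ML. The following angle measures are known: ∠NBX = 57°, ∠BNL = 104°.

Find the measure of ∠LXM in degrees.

1. ∠BNX = 76°  [linear pair at N on XL]
2. ∠BXN = 47°  [△XBN]
3. ∠LXM = 47°  [B on XM, N on XL]

∠LXM = 47°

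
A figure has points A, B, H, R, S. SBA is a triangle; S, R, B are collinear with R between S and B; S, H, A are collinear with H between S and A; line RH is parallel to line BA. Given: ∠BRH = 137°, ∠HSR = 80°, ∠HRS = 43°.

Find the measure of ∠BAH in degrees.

∠BAH = 57°

1. ∠RHS = 57°  [△SRH]
2. ∠AHR = 123°  [linear pair at H on SA]
3. ∠BAH = 57°  [RH∥BA, co-interior at A–H]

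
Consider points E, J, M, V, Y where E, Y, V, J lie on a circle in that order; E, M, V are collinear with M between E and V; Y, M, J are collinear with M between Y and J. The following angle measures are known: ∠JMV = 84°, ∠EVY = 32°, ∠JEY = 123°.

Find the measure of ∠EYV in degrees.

∠EYV = 77°

1. ∠EMY = 84°  [vertical angles at M]
2. ∠EJY = 32°  [same arc EY]
3. ∠EYJ = 25°  [△EYJ]
4. ∠VEY = 71°  [△EMY]
5. ∠EYV = 77°  [△EYV]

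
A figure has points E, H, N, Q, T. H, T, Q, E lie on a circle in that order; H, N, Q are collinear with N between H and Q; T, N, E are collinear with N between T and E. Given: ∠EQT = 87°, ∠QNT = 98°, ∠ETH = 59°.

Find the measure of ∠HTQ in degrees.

∠HTQ = 113°

1. ∠EHT = 93°  [cyclic HTQE, opposite ∠H+∠Q]
2. ∠HNT = 82°  [linear pair at N on HQ]
3. ∠HET = 28°  [△HTE]
4. ∠QHT = 39°  [△HNT]
5. ∠HQT = 28°  [same arc HT]
6. ∠HTQ = 113°  [△HTQ]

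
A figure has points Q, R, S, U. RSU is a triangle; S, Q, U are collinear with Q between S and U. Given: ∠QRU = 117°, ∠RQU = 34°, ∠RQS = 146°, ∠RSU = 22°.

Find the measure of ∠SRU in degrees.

1. ∠QUR = 29°  [△RQU]
2. ∠RUS = 29°  [Q on ray US]
3. ∠SRU = 129°  [△RSU]

∠SRU = 129°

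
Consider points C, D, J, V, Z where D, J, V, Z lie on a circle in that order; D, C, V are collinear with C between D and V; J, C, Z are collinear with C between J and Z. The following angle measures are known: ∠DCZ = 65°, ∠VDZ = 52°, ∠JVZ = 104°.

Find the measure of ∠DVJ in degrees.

1. ∠JCV = 65°  [vertical angles at C]
2. ∠VJZ = 52°  [same arc VZ]
3. ∠DVJ = 63°  [△JCV]

∠DVJ = 63°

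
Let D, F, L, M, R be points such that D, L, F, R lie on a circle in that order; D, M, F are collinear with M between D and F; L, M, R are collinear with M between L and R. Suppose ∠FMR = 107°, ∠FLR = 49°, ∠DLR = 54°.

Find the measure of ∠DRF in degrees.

∠DRF = 77°

1. ∠FDR = 49°  [same arc FR]
2. ∠DFR = 54°  [same arc DR]
3. ∠DRF = 77°  [△DFR]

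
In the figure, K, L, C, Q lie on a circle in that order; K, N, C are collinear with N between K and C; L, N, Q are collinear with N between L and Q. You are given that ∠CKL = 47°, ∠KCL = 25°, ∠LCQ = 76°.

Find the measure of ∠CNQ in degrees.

∠CNQ = 82°

1. ∠CQL = 47°  [same arc LC]
2. ∠CLK = 108°  [△KLC]
3. ∠CLQ = 57°  [△LCQ]
4. ∠CQK = 72°  [cyclic KLCQ, opposite ∠L+∠Q]
5. ∠CKQ = 57°  [same arc CQ]
6. ∠KCQ = 51°  [△KCQ]
7. ∠CNQ = 82°  [△CNQ]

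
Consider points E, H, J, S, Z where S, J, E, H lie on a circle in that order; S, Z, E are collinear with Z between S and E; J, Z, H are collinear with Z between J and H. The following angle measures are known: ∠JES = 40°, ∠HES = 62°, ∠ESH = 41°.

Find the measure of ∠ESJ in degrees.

∠ESJ = 37°

1. ∠EHS = 77°  [△SEH]
2. ∠EJS = 103°  [cyclic SJEH, opposite ∠J+∠H]
3. ∠ESJ = 37°  [△SJE]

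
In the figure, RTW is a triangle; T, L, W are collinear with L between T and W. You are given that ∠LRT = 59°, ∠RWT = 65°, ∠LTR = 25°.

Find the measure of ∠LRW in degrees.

∠LRW = 31°

1. ∠RLT = 96°  [△RTL]
2. ∠LWR = 65°  [L on ray WT]
3. ∠RLW = 84°  [linear pair at L on TW]
4. ∠LRW = 31°  [△RLW]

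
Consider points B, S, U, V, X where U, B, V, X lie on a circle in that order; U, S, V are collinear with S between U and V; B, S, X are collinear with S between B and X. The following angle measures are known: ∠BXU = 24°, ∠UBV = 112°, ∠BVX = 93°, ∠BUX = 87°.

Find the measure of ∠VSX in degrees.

1. ∠BVU = 24°  [same arc UB]
2. ∠UBX = 69°  [△UBX]
3. ∠BUV = 44°  [△UBV]
4. ∠UVX = 69°  [same arc UX]
5. ∠BXV = 44°  [same arc BV]
6. ∠VSX = 67°  [△VSX]

∠VSX = 67°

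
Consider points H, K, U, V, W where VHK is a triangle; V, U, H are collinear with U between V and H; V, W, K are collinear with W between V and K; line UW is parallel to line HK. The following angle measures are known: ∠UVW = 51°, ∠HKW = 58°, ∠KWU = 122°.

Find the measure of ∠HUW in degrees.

∠HUW = 109°

1. ∠UWV = 58°  [linear pair at W on VK]
2. ∠VUW = 71°  [△VUW]
3. ∠HUW = 109°  [linear pair at U on VH]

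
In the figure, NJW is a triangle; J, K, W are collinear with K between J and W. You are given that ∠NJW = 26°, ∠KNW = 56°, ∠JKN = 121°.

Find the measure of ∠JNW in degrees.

1. ∠NKW = 59°  [linear pair at K on JW]
2. ∠KWN = 65°  [△NKW]
3. ∠JWN = 65°  [K on ray WJ]
4. ∠JNW = 89°  [△NJW]

∠JNW = 89°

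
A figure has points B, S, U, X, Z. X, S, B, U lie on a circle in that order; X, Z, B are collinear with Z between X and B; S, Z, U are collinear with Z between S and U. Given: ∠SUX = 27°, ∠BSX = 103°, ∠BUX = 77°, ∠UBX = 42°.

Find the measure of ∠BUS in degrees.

∠BUS = 50°

1. ∠SBX = 27°  [same arc XS]
2. ∠BXS = 50°  [△XSB]
3. ∠BUS = 50°  [same arc SB]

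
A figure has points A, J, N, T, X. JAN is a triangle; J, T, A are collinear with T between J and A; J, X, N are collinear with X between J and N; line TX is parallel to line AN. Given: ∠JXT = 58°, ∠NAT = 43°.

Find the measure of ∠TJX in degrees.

∠TJX = 79°

1. ∠ANJ = 58°  [TX∥AN, corresponding at X]
2. ∠JAN = 43°  [T on ray AJ]
3. ∠AJN = 79°  [△JAN]
4. ∠TJX = 79°  [T on JA, X on JN]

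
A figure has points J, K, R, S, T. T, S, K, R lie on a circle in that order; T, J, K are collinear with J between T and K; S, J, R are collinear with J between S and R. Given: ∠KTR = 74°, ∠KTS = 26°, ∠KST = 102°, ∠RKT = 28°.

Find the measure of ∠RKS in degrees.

1. ∠KSR = 74°  [same arc KR]
2. ∠KRS = 26°  [same arc SK]
3. ∠RKS = 80°  [△SKR]

∠RKS = 80°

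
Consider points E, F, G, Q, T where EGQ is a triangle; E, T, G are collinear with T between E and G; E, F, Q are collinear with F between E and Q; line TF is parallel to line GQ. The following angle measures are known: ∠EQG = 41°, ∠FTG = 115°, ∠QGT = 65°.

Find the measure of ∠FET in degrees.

1. ∠EFT = 41°  [TF∥GQ, corresponding at F]
2. ∠ETF = 65°  [linear pair at T on EG]
3. ∠FET = 74°  [△ETF]

∠FET = 74°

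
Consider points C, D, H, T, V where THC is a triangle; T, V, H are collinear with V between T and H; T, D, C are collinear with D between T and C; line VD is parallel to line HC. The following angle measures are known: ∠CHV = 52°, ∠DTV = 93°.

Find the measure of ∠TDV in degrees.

1. ∠CHT = 52°  [V on ray HT]
2. ∠CTH = 93°  [V on TH, D on TC]
3. ∠HCT = 35°  [△THC]
4. ∠TDV = 35°  [VD∥HC, corresponding at D]

∠TDV = 35°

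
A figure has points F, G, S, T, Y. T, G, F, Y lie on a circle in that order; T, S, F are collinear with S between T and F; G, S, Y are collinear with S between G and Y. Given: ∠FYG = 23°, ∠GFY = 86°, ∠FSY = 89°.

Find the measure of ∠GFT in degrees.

1. ∠FTG = 23°  [same arc GF]
2. ∠GTY = 94°  [cyclic TGFY, opposite ∠T+∠F]
3. ∠GST = 89°  [vertical angles at S]
4. ∠TGY = 68°  [△TSG]
5. ∠GYT = 18°  [△TGY]
6. ∠GFT = 18°  [same arc TG]

∠GFT = 18°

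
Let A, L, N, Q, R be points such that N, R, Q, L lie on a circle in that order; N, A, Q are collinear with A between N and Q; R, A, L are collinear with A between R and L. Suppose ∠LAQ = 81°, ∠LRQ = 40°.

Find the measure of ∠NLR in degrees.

∠NLR = 41°

1. ∠LAN = 99°  [linear pair at A on NQ]
2. ∠LNQ = 40°  [same arc QL]
3. ∠NLR = 41°  [△NAL]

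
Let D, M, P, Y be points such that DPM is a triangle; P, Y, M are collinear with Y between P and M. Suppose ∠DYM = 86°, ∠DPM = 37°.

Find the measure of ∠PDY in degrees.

∠PDY = 49°

1. ∠DYP = 94°  [linear pair at Y on PM]
2. ∠DPY = 37°  [Y on ray PM]
3. ∠PDY = 49°  [△DPY]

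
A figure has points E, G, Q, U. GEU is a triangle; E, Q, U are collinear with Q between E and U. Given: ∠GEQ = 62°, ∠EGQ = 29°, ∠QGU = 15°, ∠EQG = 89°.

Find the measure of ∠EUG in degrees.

1. ∠GQU = 91°  [linear pair at Q on EU]
2. ∠GUQ = 74°  [△GQU]
3. ∠EUG = 74°  [Q on ray UE]

∠EUG = 74°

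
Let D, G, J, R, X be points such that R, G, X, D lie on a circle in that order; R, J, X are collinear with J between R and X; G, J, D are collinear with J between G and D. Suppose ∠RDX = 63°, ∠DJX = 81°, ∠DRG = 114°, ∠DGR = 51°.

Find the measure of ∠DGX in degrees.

1. ∠RGX = 117°  [cyclic RGXD, opposite ∠G+∠D]
2. ∠GJR = 81°  [vertical angles at J]
3. ∠GRX = 48°  [△RJG]
4. ∠GXR = 15°  [△RGX]
5. ∠GJX = 99°  [linear pair at J on RX]
6. ∠DGX = 66°  [△GJX]

∠DGX = 66°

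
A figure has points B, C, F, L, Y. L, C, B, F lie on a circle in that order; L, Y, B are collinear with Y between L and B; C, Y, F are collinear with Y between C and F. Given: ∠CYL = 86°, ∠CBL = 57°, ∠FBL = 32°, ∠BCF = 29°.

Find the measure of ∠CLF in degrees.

∠CLF = 91°

1. ∠CFL = 57°  [same arc LC]
2. ∠FCL = 32°  [same arc LF]
3. ∠CLF = 91°  [△LCF]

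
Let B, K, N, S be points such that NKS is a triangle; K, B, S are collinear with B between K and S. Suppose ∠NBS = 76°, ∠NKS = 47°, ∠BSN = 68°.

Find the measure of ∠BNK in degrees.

1. ∠KBN = 104°  [linear pair at B on KS]
2. ∠BKN = 47°  [B on ray KS]
3. ∠BNK = 29°  [△NKB]

∠BNK = 29°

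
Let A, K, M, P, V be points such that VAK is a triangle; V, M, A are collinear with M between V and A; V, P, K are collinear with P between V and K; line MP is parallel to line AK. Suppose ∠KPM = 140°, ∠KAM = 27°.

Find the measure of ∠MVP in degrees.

∠MVP = 113°

1. ∠MPV = 40°  [linear pair at P on VK]
2. ∠KAV = 27°  [M on ray AV]
3. ∠AKV = 40°  [MP∥AK, corresponding at P]
4. ∠AVK = 113°  [△VAK]
5. ∠MVP = 113°  [M on VA, P on VK]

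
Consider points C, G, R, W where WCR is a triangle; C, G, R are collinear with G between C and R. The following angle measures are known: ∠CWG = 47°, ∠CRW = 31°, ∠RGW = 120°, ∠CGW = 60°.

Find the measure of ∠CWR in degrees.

∠CWR = 76°

1. ∠GCW = 73°  [△WCG]
2. ∠RCW = 73°  [G on ray CR]
3. ∠CWR = 76°  [△WCR]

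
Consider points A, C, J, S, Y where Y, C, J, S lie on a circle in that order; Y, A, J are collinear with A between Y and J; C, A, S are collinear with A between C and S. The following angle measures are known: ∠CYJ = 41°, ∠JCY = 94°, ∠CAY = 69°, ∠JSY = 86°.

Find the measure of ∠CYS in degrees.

1. ∠CJY = 45°  [△YCJ]
2. ∠SCY = 70°  [△YAC]
3. ∠CSY = 45°  [same arc YC]
4. ∠CYS = 65°  [△YCS]

∠CYS = 65°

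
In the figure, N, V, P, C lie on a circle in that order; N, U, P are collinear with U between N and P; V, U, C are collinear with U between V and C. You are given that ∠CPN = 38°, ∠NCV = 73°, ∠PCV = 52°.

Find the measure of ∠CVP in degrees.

1. ∠CVN = 38°  [same arc NC]
2. ∠CNV = 69°  [△NVC]
3. ∠CPV = 111°  [cyclic NVPC, opposite ∠N+∠P]
4. ∠CVP = 17°  [△VPC]

∠CVP = 17°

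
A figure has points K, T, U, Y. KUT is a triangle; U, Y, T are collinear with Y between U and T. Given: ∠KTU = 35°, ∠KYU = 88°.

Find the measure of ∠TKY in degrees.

∠TKY = 53°

1. ∠KTY = 35°  [Y on ray TU]
2. ∠KYT = 92°  [linear pair at Y on UT]
3. ∠TKY = 53°  [△KYT]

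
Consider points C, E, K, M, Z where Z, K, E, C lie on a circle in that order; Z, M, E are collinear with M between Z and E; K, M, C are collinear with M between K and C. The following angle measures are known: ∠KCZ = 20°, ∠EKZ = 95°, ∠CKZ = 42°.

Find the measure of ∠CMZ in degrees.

1. ∠ECZ = 85°  [cyclic ZKEC, opposite ∠K+∠C]
2. ∠CEZ = 42°  [same arc ZC]
3. ∠CZE = 53°  [△ZEC]
4. ∠CMZ = 107°  [△ZMC]

∠CMZ = 107°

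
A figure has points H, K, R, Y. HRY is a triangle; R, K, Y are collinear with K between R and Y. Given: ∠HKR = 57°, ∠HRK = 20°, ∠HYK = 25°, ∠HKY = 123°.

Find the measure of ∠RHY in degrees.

1. ∠HRY = 20°  [K on ray RY]
2. ∠HYR = 25°  [K on ray YR]
3. ∠RHY = 135°  [△HRY]

∠RHY = 135°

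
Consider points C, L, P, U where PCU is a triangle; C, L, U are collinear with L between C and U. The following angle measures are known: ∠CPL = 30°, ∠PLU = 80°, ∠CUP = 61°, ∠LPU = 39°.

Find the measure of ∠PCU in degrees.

∠PCU = 50°

1. ∠CLP = 100°  [linear pair at L on CU]
2. ∠LCP = 50°  [△PCL]
3. ∠PCU = 50°  [L on ray CU]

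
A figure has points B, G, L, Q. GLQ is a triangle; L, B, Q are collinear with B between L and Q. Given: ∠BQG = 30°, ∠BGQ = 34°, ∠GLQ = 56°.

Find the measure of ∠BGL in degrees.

∠BGL = 60°

1. ∠GBQ = 116°  [△GBQ]
2. ∠BLG = 56°  [B on ray LQ]
3. ∠GBL = 64°  [linear pair at B on LQ]
4. ∠BGL = 60°  [△GLB]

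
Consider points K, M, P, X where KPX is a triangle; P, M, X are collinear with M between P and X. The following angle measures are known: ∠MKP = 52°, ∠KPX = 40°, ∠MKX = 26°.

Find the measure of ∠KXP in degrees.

1. ∠KPM = 40°  [M on ray PX]
2. ∠KMP = 88°  [△KPM]
3. ∠KMX = 92°  [linear pair at M on PX]
4. ∠KXM = 62°  [△KMX]
5. ∠KXP = 62°  [M on ray XP]

∠KXP = 62°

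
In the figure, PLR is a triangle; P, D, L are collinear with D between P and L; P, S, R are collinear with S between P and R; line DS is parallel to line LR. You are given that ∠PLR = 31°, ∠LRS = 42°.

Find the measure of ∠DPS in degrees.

1. ∠LRP = 42°  [S on ray RP]
2. ∠LPR = 107°  [△PLR]
3. ∠DPS = 107°  [D on PL, S on PR]

∠DPS = 107°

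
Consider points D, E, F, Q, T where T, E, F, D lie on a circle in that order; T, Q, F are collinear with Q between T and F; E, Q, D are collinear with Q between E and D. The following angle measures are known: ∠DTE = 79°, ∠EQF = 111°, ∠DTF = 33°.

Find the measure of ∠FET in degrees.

1. ∠DFE = 101°  [cyclic TEFD, opposite ∠T+∠F]
2. ∠DEF = 33°  [same arc FD]
3. ∠EDF = 46°  [△EFD]
4. ∠EFT = 36°  [△EQF]
5. ∠ETF = 46°  [same arc EF]
6. ∠FET = 98°  [△TEF]

∠FET = 98°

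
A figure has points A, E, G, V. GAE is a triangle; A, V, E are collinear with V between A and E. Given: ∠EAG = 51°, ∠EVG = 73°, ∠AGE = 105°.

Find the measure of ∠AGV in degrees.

1. ∠GAV = 51°  [V on ray AE]
2. ∠AVG = 107°  [linear pair at V on AE]
3. ∠AGV = 22°  [△GAV]

∠AGV = 22°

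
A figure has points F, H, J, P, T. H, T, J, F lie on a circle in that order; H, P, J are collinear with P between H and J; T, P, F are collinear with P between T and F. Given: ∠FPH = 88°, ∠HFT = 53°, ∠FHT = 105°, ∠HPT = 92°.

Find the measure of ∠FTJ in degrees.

1. ∠JPT = 88°  [vertical angles at P]
2. ∠HJT = 53°  [same arc HT]
3. ∠FTJ = 39°  [△TPJ]

∠FTJ = 39°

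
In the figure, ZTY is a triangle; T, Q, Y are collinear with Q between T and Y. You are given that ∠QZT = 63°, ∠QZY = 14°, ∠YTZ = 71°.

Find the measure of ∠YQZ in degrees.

1. ∠QTZ = 71°  [Q on ray TY]
2. ∠TQZ = 46°  [△ZTQ]
3. ∠YQZ = 134°  [linear pair at Q on TY]

∠YQZ = 134°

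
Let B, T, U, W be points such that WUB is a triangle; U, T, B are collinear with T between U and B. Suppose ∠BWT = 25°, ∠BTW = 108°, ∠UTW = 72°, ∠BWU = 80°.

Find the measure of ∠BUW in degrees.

∠BUW = 53°

1. ∠TBW = 47°  [△WTB]
2. ∠UBW = 47°  [T on ray BU]
3. ∠BUW = 53°  [△WUB]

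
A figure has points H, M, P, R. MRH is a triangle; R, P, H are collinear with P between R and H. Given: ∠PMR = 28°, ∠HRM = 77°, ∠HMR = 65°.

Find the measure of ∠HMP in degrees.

∠HMP = 37°

1. ∠MHR = 38°  [△MRH]
2. ∠MRP = 77°  [P on ray RH]
3. ∠MHP = 38°  [P on ray HR]
4. ∠MPR = 75°  [△MRP]
5. ∠HPM = 105°  [linear pair at P on RH]
6. ∠HMP = 37°  [△MPH]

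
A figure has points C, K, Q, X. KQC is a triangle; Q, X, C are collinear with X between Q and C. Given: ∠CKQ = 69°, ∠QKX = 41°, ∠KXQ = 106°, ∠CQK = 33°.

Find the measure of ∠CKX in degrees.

1. ∠KCQ = 78°  [△KQC]
2. ∠CXK = 74°  [linear pair at X on QC]
3. ∠KCX = 78°  [X on ray CQ]
4. ∠CKX = 28°  [△KXC]

∠CKX = 28°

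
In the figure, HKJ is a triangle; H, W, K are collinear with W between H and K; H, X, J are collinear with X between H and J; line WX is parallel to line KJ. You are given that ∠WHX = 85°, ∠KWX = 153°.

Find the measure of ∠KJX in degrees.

∠KJX = 68°

1. ∠HWX = 27°  [linear pair at W on HK]
2. ∠HXW = 68°  [△HWX]
3. ∠JXW = 112°  [linear pair at X on HJ]
4. ∠KJX = 68°  [WX∥KJ, co-interior at J–X]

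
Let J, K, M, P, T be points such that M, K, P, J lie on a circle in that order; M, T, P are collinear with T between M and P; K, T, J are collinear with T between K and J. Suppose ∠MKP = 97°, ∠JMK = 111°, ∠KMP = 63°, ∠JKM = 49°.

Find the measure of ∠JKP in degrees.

∠JKP = 48°

1. ∠JPK = 69°  [cyclic MKPJ, opposite ∠M+∠P]
2. ∠KJP = 63°  [same arc KP]
3. ∠JKP = 48°  [△KPJ]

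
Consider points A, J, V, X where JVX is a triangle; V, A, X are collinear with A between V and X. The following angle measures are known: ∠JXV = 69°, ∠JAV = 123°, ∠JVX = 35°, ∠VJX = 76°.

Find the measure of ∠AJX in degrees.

1. ∠AXJ = 69°  [A on ray XV]
2. ∠JAX = 57°  [linear pair at A on VX]
3. ∠AJX = 54°  [△JAX]

∠AJX = 54°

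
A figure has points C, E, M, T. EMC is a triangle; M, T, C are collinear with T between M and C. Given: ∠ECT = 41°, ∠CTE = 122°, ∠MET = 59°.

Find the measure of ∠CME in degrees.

∠CME = 63°

1. ∠ETM = 58°  [linear pair at T on MC]
2. ∠EMT = 63°  [△EMT]
3. ∠CME = 63°  [T on ray MC]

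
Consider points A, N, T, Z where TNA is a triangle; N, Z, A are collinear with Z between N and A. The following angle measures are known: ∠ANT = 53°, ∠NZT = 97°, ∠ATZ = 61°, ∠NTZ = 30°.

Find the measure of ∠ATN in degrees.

∠ATN = 91°

1. ∠AZT = 83°  [linear pair at Z on NA]
2. ∠TAZ = 36°  [△TZA]
3. ∠NAT = 36°  [Z on ray AN]
4. ∠ATN = 91°  [△TNA]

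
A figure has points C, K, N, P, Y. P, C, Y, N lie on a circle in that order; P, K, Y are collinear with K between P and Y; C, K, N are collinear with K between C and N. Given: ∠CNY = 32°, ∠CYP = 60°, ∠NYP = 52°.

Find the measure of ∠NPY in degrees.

∠NPY = 36°

1. ∠NKY = 96°  [△YKN]
2. ∠CNP = 60°  [same arc PC]
3. ∠NKP = 84°  [linear pair at K on PY]
4. ∠NPY = 36°  [△PKN]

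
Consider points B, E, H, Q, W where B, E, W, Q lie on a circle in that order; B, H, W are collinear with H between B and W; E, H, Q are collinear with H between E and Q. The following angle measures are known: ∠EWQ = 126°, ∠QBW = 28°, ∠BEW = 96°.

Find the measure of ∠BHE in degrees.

1. ∠QEW = 28°  [same arc WQ]
2. ∠BQW = 84°  [cyclic BEWQ, opposite ∠E+∠Q]
3. ∠EQW = 26°  [△EWQ]
4. ∠BWQ = 68°  [△BWQ]
5. ∠EBW = 26°  [same arc EW]
6. ∠BEQ = 68°  [same arc BQ]
7. ∠BHE = 86°  [△BHE]

∠BHE = 86°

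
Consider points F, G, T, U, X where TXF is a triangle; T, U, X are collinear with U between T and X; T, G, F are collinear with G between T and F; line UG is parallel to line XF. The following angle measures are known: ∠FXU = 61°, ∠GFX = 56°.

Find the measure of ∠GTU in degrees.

1. ∠FXT = 61°  [U on ray XT]
2. ∠TFX = 56°  [G on ray FT]
3. ∠FTX = 63°  [△TXF]
4. ∠GTU = 63°  [U on TX, G on TF]

∠GTU = 63°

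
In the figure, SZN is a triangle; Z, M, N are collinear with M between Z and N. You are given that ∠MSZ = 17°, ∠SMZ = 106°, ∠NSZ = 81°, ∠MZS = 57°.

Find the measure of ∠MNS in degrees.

1. ∠NZS = 57°  [M on ray ZN]
2. ∠SNZ = 42°  [△SZN]
3. ∠MNS = 42°  [M on ray NZ]

∠MNS = 42°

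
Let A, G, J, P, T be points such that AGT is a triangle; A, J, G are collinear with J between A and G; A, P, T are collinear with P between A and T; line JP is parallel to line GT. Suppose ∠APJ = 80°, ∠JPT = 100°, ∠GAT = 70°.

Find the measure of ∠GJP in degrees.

∠GJP = 150°

1. ∠ATG = 80°  [JP∥GT, corresponding at P]
2. ∠AGT = 30°  [△AGT]
3. ∠AJP = 30°  [JP∥GT, corresponding at J]
4. ∠GJP = 150°  [linear pair at J on AG]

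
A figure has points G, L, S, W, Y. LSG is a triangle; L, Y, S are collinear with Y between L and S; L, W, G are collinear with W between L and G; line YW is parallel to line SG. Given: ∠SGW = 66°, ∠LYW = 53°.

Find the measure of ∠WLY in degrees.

1. ∠LGS = 66°  [W on ray GL]
2. ∠GSL = 53°  [YW∥SG, corresponding at Y]
3. ∠GLS = 61°  [△LSG]
4. ∠WLY = 61°  [Y on LS, W on LG]

∠WLY = 61°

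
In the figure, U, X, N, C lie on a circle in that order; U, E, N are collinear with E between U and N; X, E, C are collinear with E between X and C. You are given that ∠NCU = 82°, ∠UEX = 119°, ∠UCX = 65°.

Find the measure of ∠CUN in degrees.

∠CUN = 54°

1. ∠CEN = 119°  [vertical angles at E]
2. ∠CEU = 61°  [linear pair at E on UN]
3. ∠CUN = 54°  [△UEC]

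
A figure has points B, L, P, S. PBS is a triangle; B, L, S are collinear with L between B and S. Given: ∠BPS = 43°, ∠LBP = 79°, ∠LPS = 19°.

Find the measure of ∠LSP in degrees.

1. ∠PBS = 79°  [L on ray BS]
2. ∠BSP = 58°  [△PBS]
3. ∠LSP = 58°  [L on ray SB]

∠LSP = 58°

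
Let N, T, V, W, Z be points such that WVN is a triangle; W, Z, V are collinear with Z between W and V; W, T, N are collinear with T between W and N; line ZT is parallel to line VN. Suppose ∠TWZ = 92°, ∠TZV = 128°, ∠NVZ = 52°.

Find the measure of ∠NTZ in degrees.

1. ∠TZW = 52°  [linear pair at Z on WV]
2. ∠WTZ = 36°  [△WZT]
3. ∠NTZ = 144°  [linear pair at T on WN]

∠NTZ = 144°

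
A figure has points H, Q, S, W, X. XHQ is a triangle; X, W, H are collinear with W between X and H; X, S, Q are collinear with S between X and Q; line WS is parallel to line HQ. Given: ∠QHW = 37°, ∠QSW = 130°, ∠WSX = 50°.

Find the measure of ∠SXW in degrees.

1. ∠QHX = 37°  [W on ray HX]
2. ∠HQX = 50°  [WS∥HQ, corresponding at S]
3. ∠HXQ = 93°  [△XHQ]
4. ∠SXW = 93°  [W on XH, S on XQ]

∠SXW = 93°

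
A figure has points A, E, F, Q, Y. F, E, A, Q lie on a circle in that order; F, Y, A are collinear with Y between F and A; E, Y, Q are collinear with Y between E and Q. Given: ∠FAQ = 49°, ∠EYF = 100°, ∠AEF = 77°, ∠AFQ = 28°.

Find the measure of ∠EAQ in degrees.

∠EAQ = 121°

1. ∠AYQ = 100°  [vertical angles at Y]
2. ∠AEQ = 28°  [same arc AQ]
3. ∠AQE = 31°  [△AYQ]
4. ∠EAQ = 121°  [△EAQ]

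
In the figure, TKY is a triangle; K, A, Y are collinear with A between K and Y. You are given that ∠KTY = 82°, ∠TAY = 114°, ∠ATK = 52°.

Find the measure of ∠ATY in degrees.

∠ATY = 30°

1. ∠KAT = 66°  [linear pair at A on KY]
2. ∠AKT = 62°  [△TKA]
3. ∠TKY = 62°  [A on ray KY]
4. ∠KYT = 36°  [△TKY]
5. ∠AYT = 36°  [A on ray YK]
6. ∠ATY = 30°  [△TAY]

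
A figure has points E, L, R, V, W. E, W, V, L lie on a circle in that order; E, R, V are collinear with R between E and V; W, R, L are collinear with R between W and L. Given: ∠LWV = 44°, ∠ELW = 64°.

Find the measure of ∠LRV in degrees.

1. ∠LEV = 44°  [same arc VL]
2. ∠ERL = 72°  [△ERL]
3. ∠LRV = 108°  [linear pair at R on EV]

∠LRV = 108°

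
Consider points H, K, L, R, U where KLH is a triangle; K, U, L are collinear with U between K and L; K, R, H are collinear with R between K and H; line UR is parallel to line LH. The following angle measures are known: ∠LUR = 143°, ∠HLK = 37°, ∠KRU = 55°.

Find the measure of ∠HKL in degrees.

∠HKL = 88°

1. ∠KUR = 37°  [linear pair at U on KL]
2. ∠RKU = 88°  [△KUR]
3. ∠HKL = 88°  [U on KL, R on KH]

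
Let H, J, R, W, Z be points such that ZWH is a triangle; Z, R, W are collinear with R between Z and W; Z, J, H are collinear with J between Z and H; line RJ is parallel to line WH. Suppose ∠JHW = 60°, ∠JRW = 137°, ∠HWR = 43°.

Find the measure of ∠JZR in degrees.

∠JZR = 77°

1. ∠WHZ = 60°  [J on ray HZ]
2. ∠JRZ = 43°  [linear pair at R on ZW]
3. ∠RJZ = 60°  [RJ∥WH, corresponding at J]
4. ∠JZR = 77°  [△ZRJ]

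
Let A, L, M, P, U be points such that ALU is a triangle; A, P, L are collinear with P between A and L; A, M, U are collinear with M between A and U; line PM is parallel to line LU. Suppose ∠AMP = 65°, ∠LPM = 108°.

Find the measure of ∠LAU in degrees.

∠LAU = 43°

1. ∠APM = 72°  [linear pair at P on AL]
2. ∠MAP = 43°  [△APM]
3. ∠LAU = 43°  [P on AL, M on AU]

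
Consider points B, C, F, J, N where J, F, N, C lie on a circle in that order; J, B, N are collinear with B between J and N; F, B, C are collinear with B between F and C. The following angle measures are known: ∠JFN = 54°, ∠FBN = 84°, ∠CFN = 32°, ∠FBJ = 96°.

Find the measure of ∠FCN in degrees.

1. ∠JCN = 126°  [cyclic JFNC, opposite ∠F+∠C]
2. ∠CJN = 32°  [same arc NC]
3. ∠CBN = 96°  [vertical angles at B]
4. ∠CNJ = 22°  [△JNC]
5. ∠FCN = 62°  [△NBC]

∠FCN = 62°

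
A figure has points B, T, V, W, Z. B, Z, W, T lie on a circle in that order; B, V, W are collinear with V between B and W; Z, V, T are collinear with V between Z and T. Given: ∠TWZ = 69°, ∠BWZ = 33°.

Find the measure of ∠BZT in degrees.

∠BZT = 36°

1. ∠TBZ = 111°  [cyclic BZWT, opposite ∠B+∠W]
2. ∠BTZ = 33°  [same arc BZ]
3. ∠BZT = 36°  [△BZT]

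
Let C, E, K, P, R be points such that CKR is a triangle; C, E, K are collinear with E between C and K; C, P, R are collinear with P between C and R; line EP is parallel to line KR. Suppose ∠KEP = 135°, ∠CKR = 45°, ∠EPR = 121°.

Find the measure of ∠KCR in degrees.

∠KCR = 76°

1. ∠CEP = 45°  [linear pair at E on CK]
2. ∠CPE = 59°  [linear pair at P on CR]
3. ∠ECP = 76°  [△CEP]
4. ∠KCR = 76°  [E on CK, P on CR]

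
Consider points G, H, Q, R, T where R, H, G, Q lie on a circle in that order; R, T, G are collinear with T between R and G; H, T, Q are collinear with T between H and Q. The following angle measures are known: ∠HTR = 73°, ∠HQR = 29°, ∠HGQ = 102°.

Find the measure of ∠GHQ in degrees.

∠GHQ = 44°

1. ∠GTH = 107°  [linear pair at T on RG]
2. ∠HGR = 29°  [same arc RH]
3. ∠GHQ = 44°  [△HTG]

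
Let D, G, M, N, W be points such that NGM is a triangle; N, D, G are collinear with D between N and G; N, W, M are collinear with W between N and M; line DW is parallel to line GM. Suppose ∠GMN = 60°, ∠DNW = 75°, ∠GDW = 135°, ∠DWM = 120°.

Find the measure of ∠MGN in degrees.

∠MGN = 45°

1. ∠DWN = 60°  [DW∥GM, corresponding at W]
2. ∠NDW = 45°  [△NDW]
3. ∠MGN = 45°  [DW∥GM, corresponding at D]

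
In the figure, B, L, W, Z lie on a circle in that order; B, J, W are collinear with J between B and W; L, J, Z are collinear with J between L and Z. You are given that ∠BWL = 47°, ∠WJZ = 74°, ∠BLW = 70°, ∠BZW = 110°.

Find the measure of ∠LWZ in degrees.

1. ∠BZL = 47°  [same arc BL]
2. ∠LBW = 63°  [△BLW]
3. ∠BJZ = 106°  [linear pair at J on BW]
4. ∠WBZ = 27°  [△BJZ]
5. ∠LZW = 63°  [same arc LW]
6. ∠WLZ = 27°  [same arc WZ]
7. ∠LWZ = 90°  [△LWZ]

∠LWZ = 90°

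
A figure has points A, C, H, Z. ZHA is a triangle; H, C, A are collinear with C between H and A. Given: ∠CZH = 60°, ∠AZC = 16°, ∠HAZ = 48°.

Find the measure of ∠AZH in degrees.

1. ∠CAZ = 48°  [C on ray AH]
2. ∠ACZ = 116°  [△ZCA]
3. ∠HCZ = 64°  [linear pair at C on HA]
4. ∠CHZ = 56°  [△ZHC]
5. ∠AHZ = 56°  [C on ray HA]
6. ∠AZH = 76°  [△ZHA]

∠AZH = 76°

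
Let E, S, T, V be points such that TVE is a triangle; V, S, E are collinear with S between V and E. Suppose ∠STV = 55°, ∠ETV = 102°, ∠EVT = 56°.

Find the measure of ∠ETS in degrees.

1. ∠TEV = 22°  [△TVE]
2. ∠SVT = 56°  [S on ray VE]
3. ∠SET = 22°  [S on ray EV]
4. ∠TSV = 69°  [△TVS]
5. ∠EST = 111°  [linear pair at S on VE]
6. ∠ETS = 47°  [△TSE]

∠ETS = 47°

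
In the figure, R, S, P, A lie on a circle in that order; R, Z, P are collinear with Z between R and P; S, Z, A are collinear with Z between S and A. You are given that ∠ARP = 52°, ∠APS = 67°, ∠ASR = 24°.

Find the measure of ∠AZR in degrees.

1. ∠ARS = 113°  [cyclic RSPA, opposite ∠R+∠P]
2. ∠RAS = 43°  [△RSA]
3. ∠AZR = 85°  [△RZA]

∠AZR = 85°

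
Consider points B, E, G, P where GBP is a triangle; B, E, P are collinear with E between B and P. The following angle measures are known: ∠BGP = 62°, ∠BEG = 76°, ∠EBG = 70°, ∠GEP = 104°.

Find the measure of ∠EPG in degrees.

1. ∠GBP = 70°  [E on ray BP]
2. ∠BPG = 48°  [△GBP]
3. ∠EPG = 48°  [E on ray PB]

∠EPG = 48°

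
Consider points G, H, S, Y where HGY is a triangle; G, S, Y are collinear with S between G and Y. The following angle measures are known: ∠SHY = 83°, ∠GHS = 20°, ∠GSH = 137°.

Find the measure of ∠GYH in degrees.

1. ∠HSY = 43°  [linear pair at S on GY]
2. ∠HYS = 54°  [△HSY]
3. ∠GYH = 54°  [S on ray YG]

∠GYH = 54°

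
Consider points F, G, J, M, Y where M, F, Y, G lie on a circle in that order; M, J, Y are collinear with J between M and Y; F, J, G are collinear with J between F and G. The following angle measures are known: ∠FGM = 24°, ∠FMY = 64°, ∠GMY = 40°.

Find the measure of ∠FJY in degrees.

∠FJY = 116°

1. ∠FYM = 24°  [same arc MF]
2. ∠GFY = 40°  [same arc YG]
3. ∠FJY = 116°  [△FJY]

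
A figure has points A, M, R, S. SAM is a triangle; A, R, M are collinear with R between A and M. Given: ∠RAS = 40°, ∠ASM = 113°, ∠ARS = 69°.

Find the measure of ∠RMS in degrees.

∠RMS = 27°

1. ∠MAS = 40°  [R on ray AM]
2. ∠AMS = 27°  [△SAM]
3. ∠RMS = 27°  [R on ray MA]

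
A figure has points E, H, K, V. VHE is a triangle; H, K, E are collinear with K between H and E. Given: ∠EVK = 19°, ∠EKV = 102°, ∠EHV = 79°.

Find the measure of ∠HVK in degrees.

1. ∠HKV = 78°  [linear pair at K on HE]
2. ∠KHV = 79°  [K on ray HE]
3. ∠HVK = 23°  [△VHK]

∠HVK = 23°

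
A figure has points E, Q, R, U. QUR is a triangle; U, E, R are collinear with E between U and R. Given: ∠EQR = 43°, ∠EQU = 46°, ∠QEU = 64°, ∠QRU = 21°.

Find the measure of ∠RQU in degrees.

1. ∠EUQ = 70°  [△QUE]
2. ∠QUR = 70°  [E on ray UR]
3. ∠RQU = 89°  [△QUR]

∠RQU = 89°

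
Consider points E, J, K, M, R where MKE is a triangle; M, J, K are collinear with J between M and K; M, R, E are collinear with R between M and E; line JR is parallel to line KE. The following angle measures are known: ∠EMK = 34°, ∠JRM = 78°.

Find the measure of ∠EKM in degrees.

∠EKM = 68°

1. ∠JMR = 34°  [J on MK, R on ME]
2. ∠MJR = 68°  [△MJR]
3. ∠EKM = 68°  [JR∥KE, corresponding at J]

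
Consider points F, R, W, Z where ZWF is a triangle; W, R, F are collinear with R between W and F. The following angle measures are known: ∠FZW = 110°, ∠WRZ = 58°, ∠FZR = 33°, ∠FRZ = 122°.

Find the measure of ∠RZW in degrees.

∠RZW = 77°

1. ∠RFZ = 25°  [△ZRF]
2. ∠WFZ = 25°  [R on ray FW]
3. ∠FWZ = 45°  [△ZWF]
4. ∠RWZ = 45°  [R on ray WF]
5. ∠RZW = 77°  [△ZWR]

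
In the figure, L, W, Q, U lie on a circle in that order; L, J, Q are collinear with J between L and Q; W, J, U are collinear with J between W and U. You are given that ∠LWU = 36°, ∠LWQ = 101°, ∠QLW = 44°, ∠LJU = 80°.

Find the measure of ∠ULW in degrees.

∠ULW = 109°

1. ∠LQW = 35°  [△LWQ]
2. ∠LUW = 35°  [same arc LW]
3. ∠ULW = 109°  [△LWU]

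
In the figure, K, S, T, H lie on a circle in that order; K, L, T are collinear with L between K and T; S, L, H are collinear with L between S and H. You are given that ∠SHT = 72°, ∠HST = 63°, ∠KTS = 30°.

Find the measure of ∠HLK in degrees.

1. ∠HKT = 63°  [same arc TH]
2. ∠KHS = 30°  [same arc KS]
3. ∠HLK = 87°  [△KLH]

∠HLK = 87°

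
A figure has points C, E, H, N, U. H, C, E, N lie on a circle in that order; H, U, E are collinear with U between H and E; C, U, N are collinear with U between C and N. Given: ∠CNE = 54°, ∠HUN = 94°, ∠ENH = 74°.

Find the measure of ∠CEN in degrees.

1. ∠CHE = 54°  [same arc CE]
2. ∠CUE = 94°  [vertical angles at U]
3. ∠ECH = 106°  [cyclic HCEN, opposite ∠C+∠N]
4. ∠CEH = 20°  [△HCE]
5. ∠ECN = 66°  [△CUE]
6. ∠CEN = 60°  [△CEN]

∠CEN = 60°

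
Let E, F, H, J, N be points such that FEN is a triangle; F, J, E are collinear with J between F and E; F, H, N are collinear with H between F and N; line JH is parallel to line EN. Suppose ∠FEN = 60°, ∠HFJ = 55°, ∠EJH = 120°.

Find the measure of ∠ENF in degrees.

∠ENF = 65°

1. ∠FJH = 60°  [JH∥EN, corresponding at J]
2. ∠FHJ = 65°  [△FJH]
3. ∠ENF = 65°  [JH∥EN, corresponding at H]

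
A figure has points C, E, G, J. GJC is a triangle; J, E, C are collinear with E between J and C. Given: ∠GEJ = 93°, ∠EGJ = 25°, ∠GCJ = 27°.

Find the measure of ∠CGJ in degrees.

∠CGJ = 91°

1. ∠EJG = 62°  [△GJE]
2. ∠CJG = 62°  [E on ray JC]
3. ∠CGJ = 91°  [△GJC]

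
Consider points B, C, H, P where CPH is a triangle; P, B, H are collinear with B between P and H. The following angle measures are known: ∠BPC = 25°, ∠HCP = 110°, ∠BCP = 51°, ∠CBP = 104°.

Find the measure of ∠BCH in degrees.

1. ∠CPH = 25°  [B on ray PH]
2. ∠CHP = 45°  [△CPH]
3. ∠CBH = 76°  [linear pair at B on PH]
4. ∠BHC = 45°  [B on ray HP]
5. ∠BCH = 59°  [△CBH]

∠BCH = 59°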